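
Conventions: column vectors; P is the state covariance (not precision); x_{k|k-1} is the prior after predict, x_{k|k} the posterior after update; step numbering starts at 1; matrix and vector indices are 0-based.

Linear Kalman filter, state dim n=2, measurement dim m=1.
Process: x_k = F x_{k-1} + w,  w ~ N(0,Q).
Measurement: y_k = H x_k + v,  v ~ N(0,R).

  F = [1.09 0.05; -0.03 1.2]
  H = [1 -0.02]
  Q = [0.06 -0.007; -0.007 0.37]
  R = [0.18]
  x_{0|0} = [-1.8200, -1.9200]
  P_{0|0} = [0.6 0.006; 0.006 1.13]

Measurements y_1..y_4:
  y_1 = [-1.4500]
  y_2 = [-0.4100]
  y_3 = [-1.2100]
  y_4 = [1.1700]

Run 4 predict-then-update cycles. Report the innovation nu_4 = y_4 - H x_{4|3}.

step 1: x^-=[-2.0798, -2.2494]  P^-=[0.7763 0.0490; 0.0490 1.9973]  S=[0.9552]  K=[0.8117; 0.0095]  nu=[0.5848]  x^+=[-1.6051, -2.2438]  P^+=[0.1469 0.0417; 0.0417 1.9972]
step 2: x^-=[-1.8617, -2.6445]  P^-=[0.2441 0.1624; 0.1624 3.2431]  S=[0.4189]  K=[0.5750; 0.2329]  nu=[1.3988]  x^+=[-1.0574, -2.3186]  P^+=[0.1056 0.1063; 0.1063 3.2204]
step 3: x^-=[-1.2685, -2.7506]  P^-=[0.2051 0.3217; 0.3217 4.9998]  S=[0.3743]  K=[0.5309; 0.5924]  nu=[0.0035]  x^+=[-1.2667, -2.7485]  P^+=[0.0996 0.2040; 0.2040 4.8685]
step 4: x^-=[-1.5181, -3.2602]  P^-=[0.2128 0.5484; 0.5484 7.3660]  S=[0.3738]  K=[0.5399; 1.0729]  nu=[2.6229]  x^+=[-0.1019, -0.4462]  P^+=[0.1038 0.3318; 0.3318 6.9357]

innov = [2.6229]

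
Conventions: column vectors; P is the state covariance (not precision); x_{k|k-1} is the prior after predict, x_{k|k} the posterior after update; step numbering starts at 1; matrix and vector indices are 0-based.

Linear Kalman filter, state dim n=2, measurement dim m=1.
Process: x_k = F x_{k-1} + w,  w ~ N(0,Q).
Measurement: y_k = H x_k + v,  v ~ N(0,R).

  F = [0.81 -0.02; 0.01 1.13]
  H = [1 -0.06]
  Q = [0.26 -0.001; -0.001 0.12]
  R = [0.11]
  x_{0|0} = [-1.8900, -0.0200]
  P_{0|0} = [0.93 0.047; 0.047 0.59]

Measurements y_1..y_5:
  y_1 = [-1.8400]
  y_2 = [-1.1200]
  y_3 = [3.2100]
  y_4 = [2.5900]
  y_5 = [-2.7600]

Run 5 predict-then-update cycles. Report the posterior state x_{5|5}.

x_post = [-1.5365, 0.1967]

step 1: x^-=[-1.5305, -0.0415]  P^-=[0.8689 0.0362; 0.0362 0.8745]  S=[0.9777]  K=[0.8865; -0.0166]  nu=[-0.3120]  x^+=[-1.8071, -0.0363]  P^+=[0.1006 0.0506; 0.0506 0.8743]
step 2: x^-=[-1.4630, -0.0591]  P^-=[0.3247 0.0264; 0.0264 1.2375]  S=[0.4360]  K=[0.7411; -0.1098]  nu=[0.3395]  x^+=[-1.2114, -0.0964]  P^+=[0.0852 0.0619; 0.0619 1.2322]
step 3: x^-=[-0.9793, -0.1210]  P^-=[0.3144 0.0284; 0.0284 1.6948]  S=[0.4271]  K=[0.7322; -0.1715]  nu=[4.1821]  x^+=[2.0826, -0.8382]  P^+=[0.0855 0.0821; 0.0821 1.6823]
step 4: x^-=[1.7037, -0.9263]  P^-=[0.3141 0.0368; 0.0368 2.2700]  S=[0.4278]  K=[0.7290; -0.2324]  nu=[0.8307]  x^+=[2.3092, -1.1194]  P^+=[0.0867 0.1093; 0.1093 2.2469]
step 5: x^-=[1.8929, -1.2418]  P^-=[0.3143 0.0489; 0.0489 2.9915]  S=[0.4292]  K=[0.7254; -0.3043]  nu=[-4.7274]  x^+=[-1.5365, 0.1967]  P^+=[0.0884 0.1436; 0.1436 2.9518]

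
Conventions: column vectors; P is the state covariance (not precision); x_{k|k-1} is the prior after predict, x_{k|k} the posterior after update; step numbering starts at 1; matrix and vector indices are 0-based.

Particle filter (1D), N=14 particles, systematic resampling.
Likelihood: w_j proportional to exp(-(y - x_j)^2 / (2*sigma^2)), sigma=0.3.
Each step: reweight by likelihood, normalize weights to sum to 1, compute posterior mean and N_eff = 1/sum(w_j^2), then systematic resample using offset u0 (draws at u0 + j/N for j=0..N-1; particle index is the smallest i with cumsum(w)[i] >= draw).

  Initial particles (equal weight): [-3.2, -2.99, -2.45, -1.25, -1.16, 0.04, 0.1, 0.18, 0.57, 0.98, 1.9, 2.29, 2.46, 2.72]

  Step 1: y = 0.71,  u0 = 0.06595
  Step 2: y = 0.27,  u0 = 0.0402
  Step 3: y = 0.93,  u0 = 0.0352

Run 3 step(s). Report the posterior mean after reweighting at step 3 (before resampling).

step 1: w=[0.0000, 0.0000, 0.0000, 0.0000, 0.0000, 0.0416, 0.0638, 0.1059, 0.4522, 0.3363, 0.0002, 0.0000, 0.0000, 0.0000]  mean=0.6148  Neff=2.9888  idx=[6, 7, 7, 8, 8, 8, 8, 8, 8, 9, 9, 9, 9, 9]
step 2: w=[0.1270, 0.1425, 0.1425, 0.0904, 0.0904, 0.0904, 0.0904, 0.0904, 0.0904, 0.0091, 0.0091, 0.0091, 0.0091, 0.0091]  mean=0.4177  Neff=9.4122  idx=[0, 0, 1, 1, 2, 2, 3, 4, 5, 5, 6, 7, 8, 10]
step 3: w=[0.0047, 0.0047, 0.0095, 0.0095, 0.0095, 0.0095, 0.1055, 0.1055, 0.1055, 0.1055, 0.1055, 0.1055, 0.1055, 0.2138]  mean=0.6384  Neff=8.0604  idx=[4, 6, 7, 7, 8, 9, 9, 10, 11, 11, 12, 13, 13, 13]

post_mean = 0.6384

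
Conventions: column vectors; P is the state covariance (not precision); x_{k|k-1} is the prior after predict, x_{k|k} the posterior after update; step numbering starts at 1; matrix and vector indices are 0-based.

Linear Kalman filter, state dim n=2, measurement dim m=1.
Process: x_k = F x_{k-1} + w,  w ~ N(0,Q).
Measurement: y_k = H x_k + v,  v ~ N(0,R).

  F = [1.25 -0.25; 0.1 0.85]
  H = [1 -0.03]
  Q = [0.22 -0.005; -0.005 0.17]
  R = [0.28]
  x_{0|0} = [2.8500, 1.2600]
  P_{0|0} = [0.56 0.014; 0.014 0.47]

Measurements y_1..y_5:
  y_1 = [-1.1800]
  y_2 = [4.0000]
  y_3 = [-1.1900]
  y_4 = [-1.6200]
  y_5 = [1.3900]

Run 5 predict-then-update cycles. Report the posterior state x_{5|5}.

step 1: x^-=[3.2475, 1.3560]  P^-=[1.1156 -0.0203; -0.0203 0.5176]  S=[1.3973]  K=[0.7988; -0.0257]  nu=[-4.3868]  x^+=[-0.2569, 1.4686]  P^+=[0.2239 0.0083; 0.0083 0.5166]
step 2: x^-=[-0.6883, 1.2226]  P^-=[0.5970 -0.0782; -0.0782 0.5469]  S=[0.8822]  K=[0.6794; -0.1072]  nu=[4.7249]  x^+=[2.5218, 0.7161]  P^+=[0.1898 -0.0139; -0.0139 0.5368]
step 3: x^-=[2.9732, 0.8608]  P^-=[0.5588 -0.1098; -0.1098 0.5574]  S=[0.8459]  K=[0.6645; -0.1495]  nu=[-4.1374]  x^+=[0.2239, 1.4795]  P^+=[0.1853 -0.0257; -0.0257 0.5384]
step 4: x^-=[-0.0900, 1.2800]  P^-=[0.5592 -0.1229; -0.1229 0.5565]  S=[0.8471]  K=[0.6645; -0.1648]  nu=[-1.4916]  x^+=[-1.0812, 1.5259]  P^+=[0.1852 -0.0301; -0.0301 0.5335]
step 5: x^-=[-1.7330, 1.1889]  P^-=[0.5615 -0.1265; -0.1265 0.5522]  S=[0.8496]  K=[0.6654; -0.1684]  nu=[3.1587]  x^+=[0.3687, 0.6570]  P^+=[0.1854 -0.0313; -0.0313 0.5281]

x_post = [0.3687, 0.6570]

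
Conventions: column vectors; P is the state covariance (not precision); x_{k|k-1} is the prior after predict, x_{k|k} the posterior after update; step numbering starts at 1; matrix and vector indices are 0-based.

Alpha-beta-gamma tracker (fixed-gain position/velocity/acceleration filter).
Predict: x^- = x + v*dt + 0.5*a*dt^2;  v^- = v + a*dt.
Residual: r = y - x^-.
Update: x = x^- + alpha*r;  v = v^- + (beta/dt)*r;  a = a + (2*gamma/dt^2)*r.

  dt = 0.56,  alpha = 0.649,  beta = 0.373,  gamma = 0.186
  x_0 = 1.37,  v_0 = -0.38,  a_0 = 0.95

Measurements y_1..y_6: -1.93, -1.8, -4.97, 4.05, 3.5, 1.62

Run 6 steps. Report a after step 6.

a_post = 3.0405

step 1: x_pred=1.3062  r=-3.2362  x^+=-0.7941  v^+=-2.0035  a^+=-2.8888
step 2: x_pred=-2.3690  r=0.5690  x^+=-1.9997  v^+=-3.2422  a^+=-2.2138
step 3: x_pred=-4.1625  r=-0.8075  x^+=-4.6866  v^+=-5.0198  a^+=-3.1717
step 4: x_pred=-7.9950  r=12.0450  x^+=-0.1778  v^+=1.2269  a^+=11.1164
step 5: x_pred=2.2523  r=1.2477  x^+=3.0621  v^+=8.2831  a^+=12.5964
step 6: x_pred=9.6757  r=-8.0557  x^+=4.4476  v^+=9.9714  a^+=3.0405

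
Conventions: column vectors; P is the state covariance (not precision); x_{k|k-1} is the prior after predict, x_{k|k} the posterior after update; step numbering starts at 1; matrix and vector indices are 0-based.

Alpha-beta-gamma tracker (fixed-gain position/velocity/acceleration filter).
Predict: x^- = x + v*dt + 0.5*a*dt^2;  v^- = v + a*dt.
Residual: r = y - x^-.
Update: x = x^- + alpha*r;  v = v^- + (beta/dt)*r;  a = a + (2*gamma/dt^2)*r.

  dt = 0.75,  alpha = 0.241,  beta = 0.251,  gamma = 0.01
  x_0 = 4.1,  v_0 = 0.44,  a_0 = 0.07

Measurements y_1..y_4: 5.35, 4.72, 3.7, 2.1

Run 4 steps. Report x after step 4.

x_post = 4.5040

step 1: x_pred=4.4497  r=0.9003  x^+=4.6667  v^+=0.7938  a^+=0.1020
step 2: x_pred=5.2907  r=-0.5707  x^+=5.1532  v^+=0.6793  a^+=0.0817
step 3: x_pred=5.6856  r=-1.9856  x^+=5.2071  v^+=0.0761  a^+=0.0111
step 4: x_pred=5.2673  r=-3.1673  x^+=4.5040  v^+=-0.9756  a^+=-0.1015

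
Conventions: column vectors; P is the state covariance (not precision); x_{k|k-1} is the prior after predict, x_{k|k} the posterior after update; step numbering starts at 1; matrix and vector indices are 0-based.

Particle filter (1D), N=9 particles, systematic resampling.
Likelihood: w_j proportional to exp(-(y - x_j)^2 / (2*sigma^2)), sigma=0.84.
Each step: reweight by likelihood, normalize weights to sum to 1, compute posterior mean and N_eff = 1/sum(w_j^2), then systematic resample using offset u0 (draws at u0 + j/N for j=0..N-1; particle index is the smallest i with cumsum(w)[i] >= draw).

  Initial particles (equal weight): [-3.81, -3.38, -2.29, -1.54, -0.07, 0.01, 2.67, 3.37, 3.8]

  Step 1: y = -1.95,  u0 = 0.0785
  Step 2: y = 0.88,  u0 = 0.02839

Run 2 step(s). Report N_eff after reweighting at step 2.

step 1: w=[0.0378, 0.1031, 0.4046, 0.3898, 0.0359, 0.0289, 0.0000, 0.0000, 0.0000]  mean=-2.0215  Neff=3.0324  idx=[1, 2, 2, 2, 2, 3, 3, 3, 4]
step 2: w=[0.0000, 0.0014, 0.0014, 0.0014, 0.0014, 0.0273, 0.0273, 0.0273, 0.9126]  mean=-0.2027  Neff=1.1975  idx=[5, 8, 8, 8, 8, 8, 8, 8, 8]

N_eff = 1.1975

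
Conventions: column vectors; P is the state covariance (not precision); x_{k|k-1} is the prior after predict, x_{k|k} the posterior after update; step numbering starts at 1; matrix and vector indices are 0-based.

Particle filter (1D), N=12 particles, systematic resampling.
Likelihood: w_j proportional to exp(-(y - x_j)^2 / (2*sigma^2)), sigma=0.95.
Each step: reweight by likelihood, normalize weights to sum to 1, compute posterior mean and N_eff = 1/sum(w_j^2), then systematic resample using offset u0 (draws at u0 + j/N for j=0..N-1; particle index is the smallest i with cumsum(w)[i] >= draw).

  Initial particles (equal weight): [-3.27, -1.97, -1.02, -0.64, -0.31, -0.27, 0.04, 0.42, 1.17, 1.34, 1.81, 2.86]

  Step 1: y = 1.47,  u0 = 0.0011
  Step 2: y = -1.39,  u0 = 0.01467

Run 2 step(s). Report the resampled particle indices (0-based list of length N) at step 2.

resampled_idx = [0, 0, 0, 0, 0, 0, 1, 1, 1, 2, 2, 3]

step 1: w=[0.0000, 0.0003, 0.0071, 0.0186, 0.0379, 0.0409, 0.0705, 0.1189, 0.2084, 0.2170, 0.2054, 0.0751]  mean=1.1313  Neff=6.2137  idx=[2, 5, 6, 7, 8, 8, 8, 9, 9, 10, 10, 10]
step 2: w=[0.4560, 0.2455, 0.1584, 0.0801, 0.0130, 0.0130, 0.0130, 0.0079, 0.0079, 0.0017, 0.0017, 0.0017]  mean=-0.4152  Neff=3.3297  idx=[0, 0, 0, 0, 0, 0, 1, 1, 1, 2, 2, 3]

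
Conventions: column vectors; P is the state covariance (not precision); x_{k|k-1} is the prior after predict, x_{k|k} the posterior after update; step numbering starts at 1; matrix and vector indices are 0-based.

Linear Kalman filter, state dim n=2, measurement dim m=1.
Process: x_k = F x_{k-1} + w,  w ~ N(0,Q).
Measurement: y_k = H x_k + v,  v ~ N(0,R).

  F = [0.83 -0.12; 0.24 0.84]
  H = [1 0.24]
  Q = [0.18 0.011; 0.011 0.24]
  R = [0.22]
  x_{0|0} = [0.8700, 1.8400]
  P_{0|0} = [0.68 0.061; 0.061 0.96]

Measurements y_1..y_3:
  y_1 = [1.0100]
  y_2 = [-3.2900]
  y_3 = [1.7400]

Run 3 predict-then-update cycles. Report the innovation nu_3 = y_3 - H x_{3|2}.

step 1: x^-=[0.5013, 1.7544]  P^-=[0.6501 0.0905; 0.0905 0.9811]  S=[0.9701]  K=[0.6926; 0.3360]  nu=[0.0876]  x^+=[0.5620, 1.7838]  P^+=[0.1848 -0.1353; -0.1353 0.8716]
step 2: x^-=[0.2524, 1.6333]  P^-=[0.3468 -0.1305; -0.1305 0.8111]  S=[0.5509]  K=[0.5727; 0.1166]  nu=[-3.9344]  x^+=[-2.0008, 1.1747]  P^+=[0.1661 -0.1672; -0.1672 0.8036]
step 3: x^-=[-1.8017, 0.5066]  P^-=[0.3393 -0.1487; -0.1487 0.7492]  S=[0.5311]  K=[0.5717; 0.0586]  nu=[3.4201]  x^+=[0.1537, 0.7069]  P^+=[0.1657 -0.1665; -0.1665 0.7474]

innov = [3.4201]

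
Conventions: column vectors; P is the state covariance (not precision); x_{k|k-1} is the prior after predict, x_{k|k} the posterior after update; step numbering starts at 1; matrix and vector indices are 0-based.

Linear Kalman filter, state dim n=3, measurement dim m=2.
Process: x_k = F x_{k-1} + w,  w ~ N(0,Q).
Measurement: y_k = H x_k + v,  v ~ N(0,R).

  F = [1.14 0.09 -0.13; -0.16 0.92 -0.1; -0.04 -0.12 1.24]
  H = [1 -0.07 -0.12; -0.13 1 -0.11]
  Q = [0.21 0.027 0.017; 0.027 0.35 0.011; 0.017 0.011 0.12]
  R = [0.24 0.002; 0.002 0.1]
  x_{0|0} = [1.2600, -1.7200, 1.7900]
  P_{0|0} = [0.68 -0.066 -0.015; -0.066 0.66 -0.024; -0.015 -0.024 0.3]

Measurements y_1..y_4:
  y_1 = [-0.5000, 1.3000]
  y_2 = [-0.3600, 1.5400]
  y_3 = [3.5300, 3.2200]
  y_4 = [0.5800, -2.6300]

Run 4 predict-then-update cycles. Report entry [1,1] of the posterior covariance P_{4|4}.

step 1: x^-=[1.0489, -1.9630, 2.3756]  P^-=[1.0956 -0.1023 -0.0846; -0.1023 0.9524 -0.1183; -0.0846 -0.1183 0.5999]  S=[1.3815 -0.2811; -0.2811 1.1284]  K=[0.8039 -0.0084; 0.0679 0.8843; -0.1460 -0.1899]  nu=[-1.4012, 3.6607]  x^+=[-0.1081, 1.1789, 1.8848]  P^+=[0.1990 0.0303 0.0332; 0.0303 0.0975 0.0450; 0.0332 0.0450 0.5453]
step 2: x^-=[-0.2621, 0.9134, 2.2000]  P^-=[0.4740 0.0283 -0.0325; 0.0283 0.4269 -0.0212; -0.0325 -0.0212 0.9438]  S=[0.7331 -0.0430; -0.0430 0.5427]  K=[0.6489 -0.0033; 0.0476 0.7879; -0.2108 -0.2393]  nu=[0.2301, 0.8345]  x^+=[-0.1156, 1.5819, 1.9518]  P^+=[0.1651 0.0291 0.0607; 0.0291 0.0916 0.0808; 0.0607 0.0808 0.8845]
step 3: x^-=[-0.2432, 1.2786, 2.2351]  P^-=[0.4263 0.0300 -0.0417; 0.0300 0.4191 -0.0269; -0.0417 -0.0269 1.4518]  S=[0.6946 -0.0263; -0.0263 0.5407]  K=[0.6176 -0.0084; 0.0350 0.7749; -0.3215 -0.3506]  nu=[4.1309, 2.1556]  x^+=[2.2899, 3.0937, 0.1512]  P^+=[0.1611 0.0311 0.0889; 0.0311 0.0949 0.1210; 0.0889 0.1210 1.3194]
step 4: x^-=[2.8692, 2.4647, -0.2753]  P^-=[0.4196 0.0310 -0.0668; 0.0310 0.4191 -0.0404; -0.0668 -0.0404 2.1058]  S=[0.7030 -0.0120; -0.0120 0.5506]  K=[0.6049 -0.0163; 0.0222 0.7624; -0.4589 -0.4883]  nu=[-2.1497, -4.7520]  x^+=[1.6463, -1.2060, 3.0317]  P^+=[0.1620 0.0339 0.1204; 0.0339 0.0991 0.1674; 0.1204 0.1674 1.8319]

P_post[1,1] = 0.0991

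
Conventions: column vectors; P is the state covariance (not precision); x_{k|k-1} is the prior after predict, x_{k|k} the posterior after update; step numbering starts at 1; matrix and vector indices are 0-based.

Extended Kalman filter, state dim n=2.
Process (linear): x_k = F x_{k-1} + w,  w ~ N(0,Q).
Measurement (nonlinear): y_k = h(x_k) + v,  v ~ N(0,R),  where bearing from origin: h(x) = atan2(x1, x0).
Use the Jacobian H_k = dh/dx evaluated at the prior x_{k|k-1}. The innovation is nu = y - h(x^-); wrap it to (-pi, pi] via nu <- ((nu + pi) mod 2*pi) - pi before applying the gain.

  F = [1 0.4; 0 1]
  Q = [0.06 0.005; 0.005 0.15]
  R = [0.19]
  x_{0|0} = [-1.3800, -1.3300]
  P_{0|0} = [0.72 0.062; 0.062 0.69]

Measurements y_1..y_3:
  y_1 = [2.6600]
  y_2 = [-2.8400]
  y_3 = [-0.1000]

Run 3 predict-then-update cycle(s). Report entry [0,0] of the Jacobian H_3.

H_jac[0,0] = 0.0740

step 1: x^-=[-1.9120, -1.3300]  P^-=[0.9400 0.3430; 0.3430 0.8400]  H_jac=[0.2452 -0.3525]  S=[0.2916]  K=[0.3758; -0.7270]  nu=[-1.0894]  x^+=[-2.3214, -0.5380]  P^+=[0.8988 0.4227; 0.4227 0.6859]
step 2: x^-=[-2.5366, -0.5380]  P^-=[1.4067 0.7020; 0.7020 0.8359]  H_jac=[0.0800 -0.3773]  S=[0.2756]  K=[-0.5525; -0.9404]  nu=[0.0926]  x^+=[-2.5877, -0.6251]  P^+=[1.3226 0.5588; 0.5588 0.5922]
step 3: x^-=[-2.8378, -0.6251]  P^-=[1.9243 0.8007; 0.8007 0.7422]  H_jac=[0.0740 -0.3361]  S=[0.2445]  K=[-0.5178; -0.7776]  nu=[2.8248]  x^+=[-4.3006, -2.8217]  P^+=[1.8588 0.7022; 0.7022 0.5943]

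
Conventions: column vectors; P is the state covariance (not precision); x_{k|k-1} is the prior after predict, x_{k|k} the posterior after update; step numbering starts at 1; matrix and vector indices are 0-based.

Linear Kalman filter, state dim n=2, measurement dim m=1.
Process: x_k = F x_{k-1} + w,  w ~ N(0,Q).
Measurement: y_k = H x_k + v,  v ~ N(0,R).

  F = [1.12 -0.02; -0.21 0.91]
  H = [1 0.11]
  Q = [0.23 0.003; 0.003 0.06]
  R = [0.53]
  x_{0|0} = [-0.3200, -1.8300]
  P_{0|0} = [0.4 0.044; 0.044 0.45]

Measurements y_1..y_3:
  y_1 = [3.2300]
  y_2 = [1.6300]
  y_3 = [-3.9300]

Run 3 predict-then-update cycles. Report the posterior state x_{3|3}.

x_post = [-0.9243, -1.4881]

step 1: x^-=[-0.3218, -1.5981]  P^-=[0.7300 -0.0542; -0.0542 0.4335]  S=[1.2533]  K=[0.5777; -0.0052]  nu=[3.7276]  x^+=[1.8316, -1.6176]  P^+=[0.3117 -0.0505; -0.0505 0.4334]
step 2: x^-=[2.0837, -1.8567]  P^-=[0.6235 -0.1298; -0.1298 0.4520]  S=[1.1304]  K=[0.5389; -0.0709]  nu=[-0.2495]  x^+=[1.9493, -1.8390]  P^+=[0.2952 -0.0867; -0.0867 0.4463]
step 3: x^-=[2.2200, -2.0828]  P^-=[0.6043 -0.1632; -0.1632 0.4757]  S=[1.1042]  K=[0.5310; -0.1004]  nu=[-5.9208]  x^+=[-0.9243, -1.4881]  P^+=[0.2929 -0.1043; -0.1043 0.4646]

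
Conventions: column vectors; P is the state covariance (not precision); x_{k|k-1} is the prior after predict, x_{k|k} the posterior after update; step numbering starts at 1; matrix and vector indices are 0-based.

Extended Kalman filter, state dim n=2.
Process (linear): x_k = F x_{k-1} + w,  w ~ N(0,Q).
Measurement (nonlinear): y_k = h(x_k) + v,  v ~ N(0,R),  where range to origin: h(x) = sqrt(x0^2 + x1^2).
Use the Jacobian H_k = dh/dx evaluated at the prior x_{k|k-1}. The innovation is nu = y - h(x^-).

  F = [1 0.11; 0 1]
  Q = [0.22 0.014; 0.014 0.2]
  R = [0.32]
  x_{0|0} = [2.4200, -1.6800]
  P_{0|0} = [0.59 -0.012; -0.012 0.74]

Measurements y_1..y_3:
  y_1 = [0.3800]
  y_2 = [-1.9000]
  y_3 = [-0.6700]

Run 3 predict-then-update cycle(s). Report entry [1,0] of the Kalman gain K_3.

K[1,0] = -0.5065

step 1: x^-=[2.2352, -1.6800]  P^-=[0.8163 0.0834; 0.0834 0.9400]  H_jac=[0.7994 -0.6008]  S=[1.1009]  K=[0.5472; -0.4525]  nu=[-2.4162]  x^+=[0.9130, -0.5868]  P^+=[0.4866 0.3560; 0.3560 0.7146]
step 2: x^-=[0.8484, -0.5868]  P^-=[0.7936 0.4486; 0.4486 0.9146]  H_jac=[0.8225 -0.5688]  S=[0.7330]  K=[0.5423; -0.2064]  nu=[-2.9315]  x^+=[-0.7415, 0.0183]  P^+=[0.5780 0.5306; 0.5306 0.8834]
step 3: x^-=[-0.7395, 0.0183]  P^-=[0.9254 0.6418; 0.6418 1.0834]  H_jac=[-0.9997 0.0247]  S=[1.2138]  K=[-0.7491; -0.5065]  nu=[-1.4097]  x^+=[0.3166, 0.7323]  P^+=[0.2443 0.1812; 0.1812 0.7719]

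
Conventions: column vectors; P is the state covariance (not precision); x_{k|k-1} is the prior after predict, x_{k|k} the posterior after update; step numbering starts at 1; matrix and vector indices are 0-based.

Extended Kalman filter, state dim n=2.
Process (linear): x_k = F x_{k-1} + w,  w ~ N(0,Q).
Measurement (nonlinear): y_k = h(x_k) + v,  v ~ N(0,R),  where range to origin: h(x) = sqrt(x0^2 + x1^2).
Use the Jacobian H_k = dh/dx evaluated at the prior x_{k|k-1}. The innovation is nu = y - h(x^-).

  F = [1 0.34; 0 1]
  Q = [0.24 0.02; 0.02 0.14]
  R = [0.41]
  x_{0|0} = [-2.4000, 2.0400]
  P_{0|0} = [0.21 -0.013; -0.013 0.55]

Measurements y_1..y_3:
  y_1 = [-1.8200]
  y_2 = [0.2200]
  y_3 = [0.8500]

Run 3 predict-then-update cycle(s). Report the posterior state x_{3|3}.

x_post = [-0.6502, 0.0316]

step 1: x^-=[-1.7064, 2.0400]  P^-=[0.5047 0.1940; 0.1940 0.6900]  H_jac=[-0.6416 0.7670]  S=[0.8328]  K=[-0.2102; 0.4861]  nu=[-4.4796]  x^+=[-0.7649, -0.1373]  P^+=[0.4680 0.2791; 0.2791 0.4933]
step 2: x^-=[-0.8116, -0.1373]  P^-=[0.9547 0.4668; 0.4668 0.6333]  H_jac=[-0.9860 -0.1669]  S=[1.5094]  K=[-0.6753; -0.3749]  nu=[-0.6031]  x^+=[-0.4043, 0.0888]  P^+=[0.2665 0.0846; 0.0846 0.4211]
step 3: x^-=[-0.3741, 0.0888]  P^-=[0.6127 0.2478; 0.2478 0.5611]  H_jac=[-0.9730 0.2309]  S=[0.9086]  K=[-0.5931; -0.1228]  nu=[0.4655]  x^+=[-0.6502, 0.0316]  P^+=[0.2930 0.1816; 0.1816 0.5474]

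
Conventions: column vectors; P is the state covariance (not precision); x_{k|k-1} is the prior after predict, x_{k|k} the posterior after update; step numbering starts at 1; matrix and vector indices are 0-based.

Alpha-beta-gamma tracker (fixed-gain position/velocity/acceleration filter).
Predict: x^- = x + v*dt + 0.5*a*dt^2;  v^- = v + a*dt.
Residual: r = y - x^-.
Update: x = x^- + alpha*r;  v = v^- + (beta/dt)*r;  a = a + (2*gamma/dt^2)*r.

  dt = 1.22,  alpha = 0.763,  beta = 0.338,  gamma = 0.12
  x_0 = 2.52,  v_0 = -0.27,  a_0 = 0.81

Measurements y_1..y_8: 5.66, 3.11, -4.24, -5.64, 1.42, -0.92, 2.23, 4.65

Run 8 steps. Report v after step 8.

v_post = 2.8640

step 1: x_pred=2.7934  r=2.8666  x^+=4.9806  v^+=1.5124  a^+=1.2722
step 2: x_pred=7.7725  r=-4.6625  x^+=4.2150  v^+=1.7728  a^+=0.5204
step 3: x_pred=6.7651  r=-11.0051  x^+=-1.6318  v^+=-0.6413  a^+=-1.2541
step 4: x_pred=-3.3475  r=-2.2925  x^+=-5.0967  v^+=-2.8065  a^+=-1.6238
step 5: x_pred=-9.7290  r=11.1490  x^+=-1.2223  v^+=-1.6987  a^+=0.1740
step 6: x_pred=-3.1652  r=2.2452  x^+=-1.4521  v^+=-0.8644  a^+=0.5360
step 7: x_pred=-2.1078  r=4.3378  x^+=1.2019  v^+=0.9913  a^+=1.2354
step 8: x_pred=3.3307  r=1.3193  x^+=4.3373  v^+=2.8640  a^+=1.4482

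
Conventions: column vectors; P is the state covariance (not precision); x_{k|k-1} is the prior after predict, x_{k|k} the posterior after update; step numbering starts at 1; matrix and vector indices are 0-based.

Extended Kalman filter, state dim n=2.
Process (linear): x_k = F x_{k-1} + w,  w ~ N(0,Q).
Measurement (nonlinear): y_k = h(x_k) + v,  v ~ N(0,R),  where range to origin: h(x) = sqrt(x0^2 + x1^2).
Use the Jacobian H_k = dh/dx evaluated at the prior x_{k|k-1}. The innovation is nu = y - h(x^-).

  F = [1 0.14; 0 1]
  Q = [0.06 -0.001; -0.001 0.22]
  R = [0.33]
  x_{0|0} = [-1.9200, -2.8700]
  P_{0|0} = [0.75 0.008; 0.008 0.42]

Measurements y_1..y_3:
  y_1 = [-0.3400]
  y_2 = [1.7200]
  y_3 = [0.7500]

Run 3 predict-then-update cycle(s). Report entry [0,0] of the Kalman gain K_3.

K[0,0] = -0.1189

step 1: x^-=[-2.3218, -2.8700]  P^-=[0.8205 0.0658; 0.0658 0.6400]  H_jac=[-0.6289 -0.7774]  S=[1.1057]  K=[-0.5130; -0.4874]  nu=[-4.0316]  x^+=[-0.2538, -0.9050]  P^+=[0.5295 -0.2107; -0.2107 0.3773]
step 2: x^-=[-0.3805, -0.9050]  P^-=[0.5379 -0.1588; -0.1588 0.5973]  H_jac=[-0.3876 -0.9218]  S=[0.8049]  K=[-0.0771; -0.6076]  nu=[0.7383]  x^+=[-0.4374, -1.3536]  P^+=[0.5332 -0.1966; -0.1966 0.3002]
step 3: x^-=[-0.6269, -1.3536]  P^-=[0.5440 -0.1555; -0.1555 0.5202]  H_jac=[-0.4203 -0.9074]  S=[0.7357]  K=[-0.1189; -0.5527]  nu=[-0.7417]  x^+=[-0.5387, -0.9436]  P^+=[0.5336 -0.2039; -0.2039 0.2954]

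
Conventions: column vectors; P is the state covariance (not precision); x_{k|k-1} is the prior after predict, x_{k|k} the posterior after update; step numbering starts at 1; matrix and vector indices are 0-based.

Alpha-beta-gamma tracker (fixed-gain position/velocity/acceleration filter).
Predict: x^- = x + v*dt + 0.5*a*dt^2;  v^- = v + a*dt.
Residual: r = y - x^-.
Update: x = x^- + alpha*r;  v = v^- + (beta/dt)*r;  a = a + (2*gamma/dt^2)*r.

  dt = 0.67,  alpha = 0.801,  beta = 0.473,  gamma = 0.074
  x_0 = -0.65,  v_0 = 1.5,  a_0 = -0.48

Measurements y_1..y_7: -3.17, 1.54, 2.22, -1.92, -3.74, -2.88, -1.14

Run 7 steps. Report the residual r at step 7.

step 1: x_pred=0.2473  r=-3.4173  x^+=-2.4900  v^+=-1.2341  a^+=-1.6067
step 2: x_pred=-3.6774  r=5.2174  x^+=0.5017  v^+=1.3728  a^+=0.1135
step 3: x_pred=1.4470  r=0.7730  x^+=2.0662  v^+=1.9946  a^+=0.3684
step 4: x_pred=3.4852  r=-5.4052  x^+=-0.8444  v^+=-1.5745  a^+=-1.4137
step 5: x_pred=-2.2166  r=-1.5234  x^+=-3.4368  v^+=-3.5972  a^+=-1.9160
step 6: x_pred=-6.2770  r=3.3970  x^+=-3.5560  v^+=-2.4827  a^+=-0.7960
step 7: x_pred=-5.3981  r=4.2581  x^+=-1.9874  v^+=-0.0099  a^+=0.6079

resid = 4.2581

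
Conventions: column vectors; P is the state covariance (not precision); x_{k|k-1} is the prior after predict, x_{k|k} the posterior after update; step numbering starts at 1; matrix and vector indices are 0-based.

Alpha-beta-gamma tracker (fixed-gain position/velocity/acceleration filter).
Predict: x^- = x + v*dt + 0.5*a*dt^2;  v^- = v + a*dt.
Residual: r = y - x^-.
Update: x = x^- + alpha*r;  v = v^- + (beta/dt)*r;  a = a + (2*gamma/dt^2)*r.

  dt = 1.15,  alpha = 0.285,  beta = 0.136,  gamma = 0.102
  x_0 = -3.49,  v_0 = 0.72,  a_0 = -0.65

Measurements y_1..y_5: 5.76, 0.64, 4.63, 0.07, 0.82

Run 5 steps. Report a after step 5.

a_post = -1.4535

step 1: x_pred=-3.0918  r=8.8518  x^+=-0.5690  v^+=1.0193  a^+=0.7154
step 2: x_pred=1.0762  r=-0.4362  x^+=0.9519  v^+=1.7905  a^+=0.6481
step 3: x_pred=3.4395  r=1.1905  x^+=3.7788  v^+=2.6766  a^+=0.8318
step 4: x_pred=7.4069  r=-7.3369  x^+=5.3159  v^+=2.7655  a^+=-0.3000
step 5: x_pred=8.2978  r=-7.4778  x^+=6.1666  v^+=1.5362  a^+=-1.4535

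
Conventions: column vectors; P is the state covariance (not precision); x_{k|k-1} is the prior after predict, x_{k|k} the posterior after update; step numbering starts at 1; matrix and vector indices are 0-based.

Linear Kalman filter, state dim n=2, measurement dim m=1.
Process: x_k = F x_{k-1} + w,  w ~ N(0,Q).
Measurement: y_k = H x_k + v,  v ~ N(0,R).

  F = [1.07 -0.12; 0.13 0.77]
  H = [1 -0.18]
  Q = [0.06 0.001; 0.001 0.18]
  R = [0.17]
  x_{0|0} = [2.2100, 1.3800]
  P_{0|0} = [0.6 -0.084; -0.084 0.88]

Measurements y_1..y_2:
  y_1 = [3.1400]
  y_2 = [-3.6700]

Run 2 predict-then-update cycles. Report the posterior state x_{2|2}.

x_post = [-0.3652, 2.5389]

step 1: x^-=[2.1991, 1.3499]  P^-=[0.7812 -0.0647; -0.0647 0.6951]  S=[0.9970]  K=[0.7952; -0.1904]  nu=[1.1839]  x^+=[3.1405, 1.1245]  P^+=[0.1507 0.0862; 0.0862 0.6589]
step 2: x^-=[3.2254, 1.2741]  P^-=[0.2199 0.0308; 0.0308 0.5905]  S=[0.3979]  K=[0.5386; -0.1897]  nu=[-6.6661]  x^+=[-0.3652, 2.5389]  P^+=[0.1044 0.0715; 0.0715 0.5762]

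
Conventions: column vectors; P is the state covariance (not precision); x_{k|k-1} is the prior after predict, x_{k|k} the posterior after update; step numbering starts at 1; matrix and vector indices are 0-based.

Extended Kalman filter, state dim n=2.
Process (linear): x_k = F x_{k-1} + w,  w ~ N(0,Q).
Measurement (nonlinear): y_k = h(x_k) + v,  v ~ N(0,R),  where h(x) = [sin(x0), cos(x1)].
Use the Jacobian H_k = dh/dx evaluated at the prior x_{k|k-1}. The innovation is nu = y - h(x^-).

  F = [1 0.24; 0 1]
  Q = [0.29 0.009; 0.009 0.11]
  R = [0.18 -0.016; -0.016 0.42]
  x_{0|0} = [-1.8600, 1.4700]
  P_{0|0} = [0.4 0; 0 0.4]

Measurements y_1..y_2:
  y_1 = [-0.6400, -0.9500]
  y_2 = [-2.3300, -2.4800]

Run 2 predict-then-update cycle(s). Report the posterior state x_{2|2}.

step 1: x^-=[-1.5072, 1.4700]  P^-=[0.7130 0.1050; 0.1050 0.5100]  H_jac=[0.0636 0.0000; 0.0000 -0.9949]  S=[0.1829 -0.0226; -0.0226 0.9248]  K=[0.2345 -0.1072; -0.0315 -0.5494]  nu=[0.3580, -1.0506]  x^+=[-1.3106, 2.0360]  P^+=[0.6912 0.0490; 0.0490 0.2314]
step 2: x^-=[-0.8220, 2.0360]  P^-=[1.0181 0.1136; 0.1136 0.3414]  H_jac=[0.6808 0.0000; 0.0000 -0.8938]  S=[0.6518 -0.0851; -0.0851 0.6927]  K=[1.0612 -0.0162; 0.0621 -0.4329]  nu=[-1.5975, -2.0314]  x^+=[-2.4844, 2.8161]  P^+=[0.2810 0.0266; 0.0266 0.2045]

x_post = [-2.4844, 2.8161]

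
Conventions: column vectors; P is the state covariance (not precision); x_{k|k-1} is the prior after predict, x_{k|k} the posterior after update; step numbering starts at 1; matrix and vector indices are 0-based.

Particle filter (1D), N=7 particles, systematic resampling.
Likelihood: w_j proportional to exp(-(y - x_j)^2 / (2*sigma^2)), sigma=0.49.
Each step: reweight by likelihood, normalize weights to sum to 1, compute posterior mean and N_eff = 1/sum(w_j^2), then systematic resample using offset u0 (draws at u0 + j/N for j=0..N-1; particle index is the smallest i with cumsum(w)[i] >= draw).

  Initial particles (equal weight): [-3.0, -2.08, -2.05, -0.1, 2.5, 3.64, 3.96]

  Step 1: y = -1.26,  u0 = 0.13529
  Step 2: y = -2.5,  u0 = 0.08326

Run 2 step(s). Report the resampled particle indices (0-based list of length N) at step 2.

step 1: w=[0.0031, 0.4238, 0.4687, 0.1043, 0.0000, 0.0000, 0.0000]  mean=-1.8623  Neff=2.4378  idx=[1, 1, 1, 2, 2, 2, 3]
step 2: w=[0.1712, 0.1712, 0.1712, 0.1621, 0.1621, 0.1621, 0.0000]  mean=-2.0654  Neff=5.9956  idx=[0, 1, 2, 2, 3, 4, 5]

resampled_idx = [0, 1, 2, 2, 3, 4, 5]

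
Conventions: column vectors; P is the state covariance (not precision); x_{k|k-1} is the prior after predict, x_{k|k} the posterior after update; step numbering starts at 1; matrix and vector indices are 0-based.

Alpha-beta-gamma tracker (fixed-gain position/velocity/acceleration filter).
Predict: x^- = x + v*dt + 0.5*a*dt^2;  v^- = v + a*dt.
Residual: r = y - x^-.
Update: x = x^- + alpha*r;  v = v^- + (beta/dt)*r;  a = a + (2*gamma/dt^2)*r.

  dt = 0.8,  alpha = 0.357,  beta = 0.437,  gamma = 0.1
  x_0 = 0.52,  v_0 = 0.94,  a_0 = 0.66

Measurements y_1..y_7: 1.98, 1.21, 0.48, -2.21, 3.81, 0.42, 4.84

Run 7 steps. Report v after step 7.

step 1: x_pred=1.4832  r=0.4968  x^+=1.6606  v^+=1.7394  a^+=0.8153
step 2: x_pred=3.3129  r=-2.1029  x^+=2.5622  v^+=1.2428  a^+=0.1581
step 3: x_pred=3.6071  r=-3.1271  x^+=2.4907  v^+=-0.3388  a^+=-0.8191
step 4: x_pred=1.9575  r=-4.1675  x^+=0.4697  v^+=-3.2706  a^+=-2.1215
step 5: x_pred=-2.8257  r=6.6357  x^+=-0.4567  v^+=-1.3431  a^+=-0.0478
step 6: x_pred=-1.5465  r=1.9665  x^+=-0.8445  v^+=-0.3071  a^+=0.5667
step 7: x_pred=-0.9088  r=5.7488  x^+=1.1435  v^+=3.2865  a^+=2.3632

v_post = 3.2865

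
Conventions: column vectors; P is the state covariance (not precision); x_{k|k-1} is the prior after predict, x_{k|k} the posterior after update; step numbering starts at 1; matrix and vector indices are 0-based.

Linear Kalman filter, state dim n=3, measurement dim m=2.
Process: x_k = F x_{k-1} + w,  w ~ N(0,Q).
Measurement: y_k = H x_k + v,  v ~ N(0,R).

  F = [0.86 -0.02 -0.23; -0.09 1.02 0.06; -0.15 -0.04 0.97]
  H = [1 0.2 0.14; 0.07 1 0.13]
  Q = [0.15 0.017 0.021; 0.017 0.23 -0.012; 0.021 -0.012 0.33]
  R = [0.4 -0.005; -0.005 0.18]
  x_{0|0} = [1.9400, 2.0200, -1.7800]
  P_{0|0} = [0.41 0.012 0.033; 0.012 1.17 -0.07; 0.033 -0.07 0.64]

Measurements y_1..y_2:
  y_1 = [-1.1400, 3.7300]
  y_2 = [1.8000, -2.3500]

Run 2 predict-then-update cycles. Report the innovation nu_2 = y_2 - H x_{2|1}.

innov = [0.9032, -5.6501]

step 1: x^-=[2.0374, 1.7790, -2.0984]  P^-=[0.4734 -0.0180 -0.1447; -0.0180 1.4418 -0.0910; -0.1447 -0.0910 0.9392]  S=[0.8967 0.2800; 0.2800 1.6111]  K=[0.5309 -0.0945; 0.0110 0.8848; -0.0414 0.0202]  nu=[-3.2394, 2.0812]  x^+=[0.1208, 3.5849, -1.9223]  P^+=[0.2344 -0.0197 -0.1261; -0.0197 0.1748 -0.1092; -0.1261 -0.1092 0.9375]
step 2: x^-=[0.4744, 3.5303, -2.0262]  P^-=[0.4226 -0.0183 -0.3260; -0.0183 0.4087 -0.0541; -0.3260 -0.0541 1.2626]  S=[0.7620 0.0562; 0.0562 0.5896]  K=[0.4972 -0.1002; 0.0234 0.6769; -0.2226 0.1691]  nu=[0.9032, -5.6501]  x^+=[1.4894, -0.2733, -3.1827]  P^+=[0.2339 -0.0060 -0.2377; -0.0060 0.1364 -0.1094; -0.2377 -0.1094 1.2122]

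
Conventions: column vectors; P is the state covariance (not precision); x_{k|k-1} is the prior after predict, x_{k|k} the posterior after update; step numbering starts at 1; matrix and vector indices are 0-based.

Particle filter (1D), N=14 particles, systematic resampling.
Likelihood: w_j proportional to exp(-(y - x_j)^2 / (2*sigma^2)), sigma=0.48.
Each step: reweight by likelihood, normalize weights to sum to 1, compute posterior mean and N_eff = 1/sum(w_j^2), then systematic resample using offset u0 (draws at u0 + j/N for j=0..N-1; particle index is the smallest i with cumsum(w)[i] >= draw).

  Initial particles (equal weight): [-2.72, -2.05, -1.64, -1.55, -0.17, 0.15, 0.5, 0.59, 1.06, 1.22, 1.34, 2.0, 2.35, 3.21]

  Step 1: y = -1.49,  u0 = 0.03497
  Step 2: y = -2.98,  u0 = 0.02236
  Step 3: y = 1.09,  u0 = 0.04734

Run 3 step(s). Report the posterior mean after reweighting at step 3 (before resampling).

step 1: w=[0.0149, 0.2014, 0.3788, 0.3946, 0.0091, 0.0012, 0.0001, 0.0000, 0.0000, 0.0000, 0.0000, 0.0000, 0.0000, 0.0000]  mean=-1.6875  Neff=2.9409  idx=[1, 1, 1, 2, 2, 2, 2, 2, 3, 3, 3, 3, 3, 3]
step 2: w=[0.2423, 0.2423, 0.2423, 0.0322, 0.0322, 0.0322, 0.0322, 0.0322, 0.0187, 0.0187, 0.0187, 0.0187, 0.0187, 0.0187]  mean=-1.9279  Neff=5.4521  idx=[0, 0, 0, 0, 1, 1, 1, 2, 2, 2, 3, 5, 7, 11]
step 3: w=[0.0009, 0.0009, 0.0009, 0.0009, 0.0009, 0.0009, 0.0009, 0.0009, 0.0009, 0.0009, 0.1693, 0.1693, 0.1693, 0.4831]  mean=-1.6003  Neff=3.1314  idx=[10, 10, 11, 11, 11, 12, 12, 13, 13, 13, 13, 13, 13, 13]

post_mean = -1.6003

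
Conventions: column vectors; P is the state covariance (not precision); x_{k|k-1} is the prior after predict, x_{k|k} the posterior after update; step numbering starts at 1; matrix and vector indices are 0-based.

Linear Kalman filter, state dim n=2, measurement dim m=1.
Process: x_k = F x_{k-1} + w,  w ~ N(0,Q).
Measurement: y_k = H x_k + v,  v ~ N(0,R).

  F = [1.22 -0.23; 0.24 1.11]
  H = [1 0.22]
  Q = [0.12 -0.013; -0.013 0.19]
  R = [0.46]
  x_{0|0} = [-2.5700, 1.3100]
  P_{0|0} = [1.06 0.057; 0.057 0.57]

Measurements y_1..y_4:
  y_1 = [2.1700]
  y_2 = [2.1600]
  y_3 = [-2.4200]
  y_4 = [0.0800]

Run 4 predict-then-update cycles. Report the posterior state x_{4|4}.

step 1: x^-=[-3.4367, 0.8373]  P^-=[1.6959 0.2259; 0.2259 0.9837]  S=[2.3029]  K=[0.7580; 0.1921]  nu=[5.4225]  x^+=[0.6735, 1.8788]  P^+=[0.3727 -0.1094; -0.1094 0.8988]
step 2: x^-=[0.3896, 2.2471]  P^-=[0.7837 -0.2754; -0.2754 1.2606]  S=[1.1836]  K=[0.6110; 0.0016]  nu=[1.2761]  x^+=[1.1692, 2.2492]  P^+=[0.3419 -0.2766; -0.2766 1.2606]
step 3: x^-=[0.9091, 2.7772]  P^-=[0.8508 -0.5940; -0.5940 1.6155]  S=[1.1276]  K=[0.6386; -0.2116]  nu=[-3.9401]  x^+=[-1.6070, 3.6109]  P^+=[0.3909 -0.4416; -0.4416 1.5650]
step 4: x^-=[-2.7911, 3.6224]  P^-=[1.0325 -0.8718; -0.8718 1.9054]  S=[1.2011]  K=[0.6999; -0.3768]  nu=[2.0742]  x^+=[-1.3393, 2.8409]  P^+=[0.4441 -0.5550; -0.5550 1.7349]

x_post = [-1.3393, 2.8409]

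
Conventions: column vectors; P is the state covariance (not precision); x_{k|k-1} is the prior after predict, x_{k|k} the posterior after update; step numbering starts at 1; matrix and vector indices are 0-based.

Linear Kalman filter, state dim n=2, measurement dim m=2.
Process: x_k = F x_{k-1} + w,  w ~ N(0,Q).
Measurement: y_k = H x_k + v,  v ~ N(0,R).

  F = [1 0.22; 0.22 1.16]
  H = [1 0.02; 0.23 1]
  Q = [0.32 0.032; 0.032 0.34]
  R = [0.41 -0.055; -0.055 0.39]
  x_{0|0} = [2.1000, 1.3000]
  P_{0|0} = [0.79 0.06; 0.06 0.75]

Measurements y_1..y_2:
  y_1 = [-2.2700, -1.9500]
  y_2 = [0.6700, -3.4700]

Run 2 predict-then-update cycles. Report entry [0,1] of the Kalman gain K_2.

step 1: x^-=[2.3860, 1.9700]  P^-=[1.1727 0.4697; 0.4697 1.4181]  S=[1.6021 0.7149; 0.7149 2.0862]  K=[0.6843 0.1199; -0.0184 0.7378]  nu=[-4.6954, -4.4688]  x^+=[-1.3631, -1.2409]  P^+=[0.2751 -0.0541; -0.0541 0.3012]
step 2: x^-=[-1.6361, -1.7393]  P^-=[0.5858 0.1040; 0.1040 0.7310]  S=[1.0003 0.1988; 0.1988 1.1998]  K=[0.5669 0.1050; -0.0067 0.6303]  nu=[2.3409, -1.3543]  x^+=[-0.4514, -2.6087]  P^+=[0.2275 -0.0425; -0.0425 0.2560]

K[0,1] = 0.1050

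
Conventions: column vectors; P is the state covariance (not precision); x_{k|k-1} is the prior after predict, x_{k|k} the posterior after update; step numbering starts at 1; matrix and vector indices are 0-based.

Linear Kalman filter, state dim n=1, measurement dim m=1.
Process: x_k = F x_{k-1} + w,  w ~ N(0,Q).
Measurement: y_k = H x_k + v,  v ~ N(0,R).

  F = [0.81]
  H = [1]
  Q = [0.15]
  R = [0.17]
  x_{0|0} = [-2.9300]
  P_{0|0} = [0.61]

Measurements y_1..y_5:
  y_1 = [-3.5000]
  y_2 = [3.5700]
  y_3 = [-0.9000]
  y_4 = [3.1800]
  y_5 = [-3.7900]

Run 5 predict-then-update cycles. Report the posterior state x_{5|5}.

step 1: x^-=[-2.3733]  P^-=[0.5502]  S=[0.7202]  K=[0.7640]  nu=[-1.1267]  x^+=[-3.2341]  P^+=[0.1299]
step 2: x^-=[-2.6196]  P^-=[0.2352]  S=[0.4052]  K=[0.5805]  nu=[6.1896]  x^+=[0.9732]  P^+=[0.0987]
step 3: x^-=[0.7883]  P^-=[0.2147]  S=[0.3847]  K=[0.5581]  nu=[-1.6883]  x^+=[-0.1540]  P^+=[0.0949]
step 4: x^-=[-0.1247]  P^-=[0.2123]  S=[0.3823]  K=[0.5553]  nu=[3.3047]  x^+=[1.7103]  P^+=[0.0944]
step 5: x^-=[1.3853]  P^-=[0.2119]  S=[0.3819]  K=[0.5549]  nu=[-5.1753]  x^+=[-1.4864]  P^+=[0.0943]

x_post = [-1.4864]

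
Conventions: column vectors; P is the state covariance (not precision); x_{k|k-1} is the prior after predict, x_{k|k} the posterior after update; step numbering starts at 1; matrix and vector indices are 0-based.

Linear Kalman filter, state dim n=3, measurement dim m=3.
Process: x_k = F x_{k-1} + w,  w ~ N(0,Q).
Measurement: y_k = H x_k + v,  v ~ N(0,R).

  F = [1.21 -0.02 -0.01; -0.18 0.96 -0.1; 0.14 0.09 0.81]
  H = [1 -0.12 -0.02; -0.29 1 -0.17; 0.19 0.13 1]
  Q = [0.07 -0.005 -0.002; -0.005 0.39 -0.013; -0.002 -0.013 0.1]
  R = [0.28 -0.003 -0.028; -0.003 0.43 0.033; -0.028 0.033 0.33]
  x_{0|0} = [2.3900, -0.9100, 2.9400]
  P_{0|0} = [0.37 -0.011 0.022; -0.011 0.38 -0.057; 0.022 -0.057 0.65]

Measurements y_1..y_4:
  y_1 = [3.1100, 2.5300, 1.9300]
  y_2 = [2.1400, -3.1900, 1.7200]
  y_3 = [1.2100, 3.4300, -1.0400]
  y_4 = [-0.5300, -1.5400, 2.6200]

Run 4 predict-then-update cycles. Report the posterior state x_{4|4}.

x_post = [1.1226, 0.1482, 1.2421]

step 1: x^-=[2.8807, -1.5978, 2.6341]  P^-=[0.6119 -0.1072 0.0761; -0.1072 0.7742 -0.0908; 0.0761 -0.0908 0.5332]  S=[0.9255 -0.3950 0.1409; -0.3950 1.3717 -0.1203; 0.1409 -0.1203 0.8984]  K=[0.6499 -0.0216 0.0937; 0.0384 0.6151 0.0647; -0.0555 -0.1125 0.5901]  nu=[0.0902, 5.4110, -1.0437]  x^+=[2.7248, 1.6665, 1.4042]  P^+=[0.1837 0.0404 -0.0281; 0.0404 0.2777 -0.0032; -0.0281 -0.0032 0.1983]
step 2: x^-=[3.2496, 0.9690, 1.6689]  P^-=[0.3378 0.0003 0.0038; 0.0003 0.6395 -0.0029; 0.0038 -0.0029 0.2301]  S=[0.6269 -0.1773 0.0258; -0.1773 1.1058 0.0544; 0.0258 0.0544 0.5839]  K=[0.5325 -0.0082 0.0938; 0.0390 0.5809 0.0817; -0.0355 -0.0645 0.4023]  nu=[-0.9600, -2.9329, -0.6922]  x^+=[2.6975, -0.8289, 1.6135]  P^+=[0.1508 0.0387 -0.0179; 0.0387 0.2642 0.0033; -0.0179 0.0033 0.1346]
step 3: x^-=[3.2644, -1.4426, 1.6100]  P^-=[0.2895 0.0044 0.0085; 0.0044 0.6250 0.0051; 0.0085 0.0051 0.1908]  S=[0.5772 -0.1582 0.0217; -0.1582 1.0814 0.0688; 0.0217 0.0688 0.5466]  K=[0.4941 -0.0089 0.0987; 0.0318 0.5752 0.0859; -0.0212 -0.0536 0.3609]  nu=[-2.1953, 6.0930, -3.0827]  x^+=[1.8211, 1.7273, 0.2176]  P^+=[0.1397 0.0363 -0.0128; 0.0363 0.2615 0.0055; -0.0128 0.0055 0.1196]
step 4: x^-=[2.1668, 1.3086, 0.5867]  P^-=[0.2732 0.0034 0.0114; 0.0034 0.6227 0.0070; 0.0114 0.0070 0.1822]  S=[0.5610 -0.1547 0.0215; -0.1547 1.0777 0.0716; 0.0215 0.0716 0.5389]  K=[0.4793 -0.0101 0.1006; 0.0276 0.5739 0.0870; -0.0151 -0.0508 0.3511]  nu=[-2.5280, -2.1205, 1.4515]  x^+=[1.1226, 0.1482, 1.2421]  P^+=[0.1354 0.0350 -0.0108; 0.0350 0.2608 0.0063; -0.0108 0.0063 0.1158]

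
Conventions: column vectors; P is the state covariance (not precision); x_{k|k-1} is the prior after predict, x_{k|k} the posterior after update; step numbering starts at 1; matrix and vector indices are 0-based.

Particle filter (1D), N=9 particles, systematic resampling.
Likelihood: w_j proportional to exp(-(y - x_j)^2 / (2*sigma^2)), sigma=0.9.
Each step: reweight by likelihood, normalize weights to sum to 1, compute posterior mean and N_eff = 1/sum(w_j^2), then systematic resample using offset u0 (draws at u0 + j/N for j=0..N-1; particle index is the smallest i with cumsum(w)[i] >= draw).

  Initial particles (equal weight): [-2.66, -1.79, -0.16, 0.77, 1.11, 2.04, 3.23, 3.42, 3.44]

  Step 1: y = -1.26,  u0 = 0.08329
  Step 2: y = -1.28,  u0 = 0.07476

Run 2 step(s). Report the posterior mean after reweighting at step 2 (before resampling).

step 1: w=[0.1730, 0.4877, 0.2749, 0.0456, 0.0181, 0.0007, 0.0000, 0.0000, 0.0000]  mean=-1.3206  Neff=2.8920  idx=[0, 1, 1, 1, 1, 1, 2, 2, 3]
step 2: w=[0.0555, 0.1531, 0.1531, 0.1531, 0.1531, 0.1531, 0.0829, 0.0829, 0.0134]  mean=-1.5338  Neff=7.4544  idx=[1, 1, 2, 3, 4, 4, 5, 6, 7]

post_mean = -1.5338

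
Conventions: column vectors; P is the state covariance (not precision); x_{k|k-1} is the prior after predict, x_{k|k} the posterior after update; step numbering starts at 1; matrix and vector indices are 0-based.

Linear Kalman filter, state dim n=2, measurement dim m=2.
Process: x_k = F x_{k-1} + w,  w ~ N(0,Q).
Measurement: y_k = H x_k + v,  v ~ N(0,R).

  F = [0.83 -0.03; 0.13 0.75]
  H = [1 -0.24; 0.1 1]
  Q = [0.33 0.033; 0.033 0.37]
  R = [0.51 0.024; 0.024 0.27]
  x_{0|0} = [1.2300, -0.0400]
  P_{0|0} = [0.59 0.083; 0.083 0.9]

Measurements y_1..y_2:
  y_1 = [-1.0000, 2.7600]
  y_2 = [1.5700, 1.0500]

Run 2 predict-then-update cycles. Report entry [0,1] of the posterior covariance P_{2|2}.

step 1: x^-=[1.0221, 0.1299]  P^-=[0.7331 0.1278; 0.1278 0.9024]  S=[1.2338 0.0054; 0.0054 1.2053]  K=[0.5686 0.1643; -0.0753 0.7596]  nu=[-1.9909, 2.5279]  x^+=[0.3052, 2.2002]  P^+=[0.3007 0.0279; 0.0279 0.2005]
step 2: x^-=[0.1873, 1.6898]  P^-=[0.5359 0.0782; 0.0782 0.4933]  S=[1.0368 0.0355; 0.0355 0.7843]  K=[0.4938 0.1457; -0.0607 0.6417]  nu=[1.7882, -0.6585]  x^+=[0.9744, 1.1586]  P^+=[0.2613 0.0250; 0.0250 0.1693]

P_post[0,1] = 0.0250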